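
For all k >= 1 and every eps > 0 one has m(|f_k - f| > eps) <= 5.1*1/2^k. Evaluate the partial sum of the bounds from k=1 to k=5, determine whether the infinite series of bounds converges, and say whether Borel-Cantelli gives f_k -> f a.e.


Step 1: List the terms 5.1*1/2^k for k = 1 to 5:
  k=1: 2.55
  k=2: 1.275
  k=3: 0.6375
  k=4: 0.31875
  k=5: 0.159375
Step 2: Partial sum = 2.55 + 1.275 + 0.6375 + 0.31875 + 0.159375
     = 4.940625
Step 3: The full series sum_(k>=1) 5.1*1/2^k converges (geometric series with ratio 1/2 < 1; a constant multiple of a convergent series converges).
Step 4: Fix eps > 0. Since sum_k m(|f_k - f| > eps) < infinity, the Borel-Cantelli lemma gives
        m(limsup_k {|f_k - f| > eps}) = 0, i.e. for a.e. x, |f_k(x) - f(x)| <= eps for all large k.
        Applying this with eps = 1/j for j = 1, 2, ... and intersecting the countably many full-measure sets,
        for a.e. x we get limsup_k |f_k(x) - f(x)| <= 1/j for every j, hence f_k -> f almost everywhere.
Conclusion: series converges; Borel-Cantelli yields f_k -> f a.e.


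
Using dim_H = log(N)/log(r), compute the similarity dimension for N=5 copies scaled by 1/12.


For a self-similar set with N copies scaled by 1/r:
dim_H = log(N)/log(r) = log(5)/log(12)
= 1.609438/2.484907
= 0.647685


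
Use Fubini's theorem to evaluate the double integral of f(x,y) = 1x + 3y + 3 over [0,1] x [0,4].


By Fubini, integrate in x first, then y.
Step 1: Fix y, integrate over x in [0,1]:
  integral(1x + 3y + 3, x=0..1)
  = 1*(1^2 - 0^2)/2 + (3y + 3)*(1 - 0)
  = 0.5 + (3y + 3)*1
  = 0.5 + 3y + 3
  = 3.5 + 3y
Step 2: Integrate over y in [0,4]:
  integral(3.5 + 3y, y=0..4)
  = 3.5*4 + 3*(4^2 - 0^2)/2
  = 14 + 24
  = 38


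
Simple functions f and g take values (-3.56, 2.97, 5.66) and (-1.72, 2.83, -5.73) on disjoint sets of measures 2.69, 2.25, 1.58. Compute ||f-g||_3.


Step 1: Compute differences f_i - g_i:
  -3.56 - -1.72 = -1.84
  2.97 - 2.83 = 0.14
  5.66 - -5.73 = 11.39
Step 2: Compute |diff|^3 * measure for each set:
  |-1.84|^3 * 2.69 = 6.229504 * 2.69 = 16.757366
  |0.14|^3 * 2.25 = 0.002744 * 2.25 = 0.006174
  |11.39|^3 * 1.58 = 1477.648619 * 1.58 = 2334.684818
Step 3: Sum = 2351.448358
Step 4: ||f-g||_3 = (2351.448358)^(1/3) = 13.29776


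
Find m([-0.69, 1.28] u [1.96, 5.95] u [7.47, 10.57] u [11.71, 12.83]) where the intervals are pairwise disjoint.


For pairwise disjoint intervals, m(union) = sum of lengths.
= (1.28 - -0.69) + (5.95 - 1.96) + (10.57 - 7.47) + (12.83 - 11.71)
= 1.97 + 3.99 + 3.1 + 1.12
= 10.18


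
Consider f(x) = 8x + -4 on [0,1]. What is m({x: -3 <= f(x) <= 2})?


f^(-1)([-3, 2]) = {x : -3 <= 8x + -4 <= 2}
Solving: (-3 - -4)/8 <= x <= (2 - -4)/8
= [0.125, 0.75]
Intersecting with [0,1]: [0.125, 0.75]
Measure = 0.75 - 0.125 = 0.625


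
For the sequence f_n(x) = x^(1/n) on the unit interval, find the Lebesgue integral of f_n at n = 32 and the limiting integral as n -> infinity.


At n = 32: f_32(x) = x^(1/32).
Step 1: integral(x^(1/32), 0, 1) = [x^(1/32+1) / (1/32+1)] from 0 to 1
     = 1 / (1/32 + 1) = 1 / ((32+1)/32) = 32/(32+1)
     = 32/33 = 0.969697
Step 2: As n -> infinity, f_n(x) = x^(1/n) -> 1 for x in (0,1], and f_n is increasing in n.
By MCT, lim_n integral(f_n) = integral(lim_n f_n) = integral(1, 0, 1) = 1.
Step 3: Verify convergence: 32/33 = 0.969697 -> 1


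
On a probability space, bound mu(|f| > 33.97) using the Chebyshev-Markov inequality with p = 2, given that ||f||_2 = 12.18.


Chebyshev/Markov inequality: mu(|f| > eps) <= (||f||_p / eps)^p
Step 1: ||f||_2 / eps = 12.18 / 33.97 = 0.358552
Step 2: Raise to power p = 2:
  (0.358552)^2 = 0.128559
Step 3: Therefore mu(|f| > 33.97) <= 0.128559


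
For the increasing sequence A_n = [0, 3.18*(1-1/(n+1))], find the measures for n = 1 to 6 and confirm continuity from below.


By continuity of measure from below: if A_n increases to A, then m(A_n) -> m(A).
Here A = [0, 3.18], so m(A) = 3.18
Step 1: a_1 = 3.18*(1 - 1/2) = 1.59, m(A_1) = 1.59
Step 2: a_2 = 3.18*(1 - 1/3) = 2.12, m(A_2) = 2.12
Step 3: a_3 = 3.18*(1 - 1/4) = 2.385, m(A_3) = 2.385
Step 4: a_4 = 3.18*(1 - 1/5) = 2.544, m(A_4) = 2.544
Step 5: a_5 = 3.18*(1 - 1/6) = 2.65, m(A_5) = 2.65
Step 6: a_6 = 3.18*(1 - 1/7) = 2.7257, m(A_6) = 2.7257
Limit: m(A_n) -> m([0,3.18]) = 3.18


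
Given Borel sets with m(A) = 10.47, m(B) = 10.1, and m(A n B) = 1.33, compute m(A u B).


By inclusion-exclusion: m(A u B) = m(A) + m(B) - m(A n B)
= 10.47 + 10.1 - 1.33
= 19.24


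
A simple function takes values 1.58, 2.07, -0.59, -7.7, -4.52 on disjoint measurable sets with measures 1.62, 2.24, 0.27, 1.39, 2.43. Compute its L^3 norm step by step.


Step 1: Compute |f_i|^3 for each value:
  |1.58|^3 = 3.944312
  |2.07|^3 = 8.869743
  |-0.59|^3 = 0.205379
  |-7.7|^3 = 456.533
  |-4.52|^3 = 92.345408
Step 2: Multiply by measures and sum:
  3.944312 * 1.62 = 6.389785
  8.869743 * 2.24 = 19.868224
  0.205379 * 0.27 = 0.055452
  456.533 * 1.39 = 634.58087
  92.345408 * 2.43 = 224.399341
Sum = 6.389785 + 19.868224 + 0.055452 + 634.58087 + 224.399341 = 885.293674
Step 3: Take the p-th root:
||f||_3 = (885.293674)^(1/3) = 9.602017


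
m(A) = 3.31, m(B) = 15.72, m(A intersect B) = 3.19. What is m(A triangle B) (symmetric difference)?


m(A Delta B) = m(A) + m(B) - 2*m(A n B)
= 3.31 + 15.72 - 2*3.19
= 3.31 + 15.72 - 6.38
= 12.65


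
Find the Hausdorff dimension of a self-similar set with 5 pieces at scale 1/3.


For a self-similar set with N copies scaled by 1/r:
dim_H = log(N)/log(r) = log(5)/log(3)
= 1.609438/1.098612
= 1.464974


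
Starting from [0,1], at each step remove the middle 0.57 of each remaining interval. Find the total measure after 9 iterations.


Step 1: At each step, fraction remaining = 1 - 0.57 = 0.43
Step 2: After 9 steps, measure = (0.43)^9
Result = 5.025926e-04


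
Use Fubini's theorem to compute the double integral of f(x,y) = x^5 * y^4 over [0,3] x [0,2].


By Fubini's theorem, the double integral factors as a product of single integrals:
Step 1: integral_0^3 x^5 dx = [x^6/6] from 0 to 3
     = 3^6/6 = 121.5
Step 2: integral_0^2 y^4 dy = [y^5/5] from 0 to 2
     = 2^5/5 = 6.4
Step 3: Double integral = 121.5 * 6.4 = 777.6


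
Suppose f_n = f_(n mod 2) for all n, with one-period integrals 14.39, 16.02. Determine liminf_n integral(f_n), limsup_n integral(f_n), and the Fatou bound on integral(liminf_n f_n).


The sequence (integral(f_n)) is periodic with period 2, repeating the values 14.39, 16.02 indefinitely.
Step 1: For a periodic sequence, every tail (a_m, a_(m+1), ...) contains all 2 period values infinitely often.
Step 2: Hence inf of every tail = min of the period values = min(14.39, 16.02) = 14.39.
        liminf_n integral(f_n) = sup over m of (inf of tail from m) = 14.39.
Step 3: Similarly sup of every tail = max of the period values = 16.02.
        limsup_n integral(f_n) = 16.02.
Step 4: Fatou's lemma: integral(liminf_n f_n) <= liminf_n integral(f_n) = 14.39.
        So the integral of the pointwise liminf is at most 14.39.


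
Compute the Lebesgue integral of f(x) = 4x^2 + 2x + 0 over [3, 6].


The Lebesgue integral of a Riemann-integrable function agrees with the Riemann integral.
Antiderivative F(x) = (4/3)x^3 + (2/2)x^2 + 0x
F(6) = (4/3)*6^3 + (2/2)*6^2 + 0*6
     = (4/3)*216 + (2/2)*36 + 0*6
     = 288 + 36 + 0
     = 324
F(3) = 45
Integral = F(6) - F(3) = 324 - 45 = 279


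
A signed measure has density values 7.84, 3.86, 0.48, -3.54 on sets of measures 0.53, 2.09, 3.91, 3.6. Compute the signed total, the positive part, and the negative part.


Step 1: Compute signed measure on each set:
  Set 1: 7.84 * 0.53 = 4.1552
  Set 2: 3.86 * 2.09 = 8.0674
  Set 3: 0.48 * 3.91 = 1.8768
  Set 4: -3.54 * 3.6 = -12.744
Step 2: Total signed measure = (4.1552) + (8.0674) + (1.8768) + (-12.744)
     = 1.3554
Step 3: Positive part mu+(X) = sum of positive contributions = 14.0994
Step 4: Negative part mu-(X) = |sum of negative contributions| = 12.744


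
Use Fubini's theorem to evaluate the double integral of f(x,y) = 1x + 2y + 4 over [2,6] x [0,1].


By Fubini, integrate in x first, then y.
Step 1: Fix y, integrate over x in [2,6]:
  integral(1x + 2y + 4, x=2..6)
  = 1*(6^2 - 2^2)/2 + (2y + 4)*(6 - 2)
  = 16 + (2y + 4)*4
  = 16 + 8y + 16
  = 32 + 8y
Step 2: Integrate over y in [0,1]:
  integral(32 + 8y, y=0..1)
  = 32*1 + 8*(1^2 - 0^2)/2
  = 32 + 4
  = 36


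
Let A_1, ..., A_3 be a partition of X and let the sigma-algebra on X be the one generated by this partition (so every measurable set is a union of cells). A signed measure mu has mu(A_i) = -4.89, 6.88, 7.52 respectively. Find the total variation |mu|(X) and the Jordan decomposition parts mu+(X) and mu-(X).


Step 1: Every measurable set is a union of atoms (the cells / points), so a Hahn decomposition is
  obtained by grouping atoms by sign: P = union of atoms with mu > 0, N = union of the remaining atoms.
  Atoms in P (indices): 2, 3;  atoms in N (indices): 1
  Positive values: 6.88, 7.52
  Negative values: -4.89
Step 2: mu+(X) = mu(P) = sum of positive atom values = 14.4
Step 3: mu-(X) = -mu(N) = sum of |negative atom values| = 4.89
Step 4: |mu|(X) = mu+(X) + mu-(X) = 14.4 + 4.89 = 19.29


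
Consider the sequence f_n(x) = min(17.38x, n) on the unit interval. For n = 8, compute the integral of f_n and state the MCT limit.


f(x) = 17.38x on [0,1]; f_n(x) = min(17.38x, n). At n = 8:
Step 1: f(x) reaches 8 at x = 8/17.38 = 0.460299
Step 2: integral(f_8) = integral(17.38x, 0, 0.460299) + integral(8, 0.460299, 1)
       = 17.38*0.460299^2/2 + 8*(1 - 0.460299)
       = 1.841197 + 4.317606
       = 6.158803
Step 3: As n -> infinity, f_n increases to f, so by MCT integral(f_n) -> integral(f) = 17.38/2 = 8.69.
Convergence: integral(f_8) = 6.158803 -> 8.69 as n -> infinity


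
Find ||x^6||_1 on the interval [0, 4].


Step 1: ||f||_1 = (integral_0^4 |x^6|^1 dx)^(1/1)
     = (integral_0^4 x^6 dx)^(1/1)
Step 2: integral_0^4 x^6 dx = [x^7/(7)] from 0 to 4 = 4^7/7
     = 16384/7 = 2340.571429
Step 3: ||f||_1 = (2340.571429)^(1/1) = 2340.571429


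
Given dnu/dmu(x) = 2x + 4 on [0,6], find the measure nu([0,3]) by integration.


nu(A) = integral_A (dnu/dmu) dmu = integral_0^3 (2x + 4) dx
Step 1: Antiderivative F(x) = (2/2)x^2 + 4x
Step 2: F(3) = (2/2)*3^2 + 4*3 = 9 + 12 = 21
Step 3: F(0) = (2/2)*0^2 + 4*0 = 0.0 + 0 = 0.0
Step 4: nu([0,3]) = F(3) - F(0) = 21 - 0.0 = 21


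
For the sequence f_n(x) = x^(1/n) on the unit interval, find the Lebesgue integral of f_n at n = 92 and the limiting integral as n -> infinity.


At n = 92: f_92(x) = x^(1/92).
Step 1: integral(x^(1/92), 0, 1) = [x^(1/92+1) / (1/92+1)] from 0 to 1
     = 1 / (1/92 + 1) = 1 / ((92+1)/92) = 92/(92+1)
     = 92/93 = 0.989247
Step 2: As n -> infinity, f_n(x) = x^(1/n) -> 1 for x in (0,1], and f_n is increasing in n.
By MCT, lim_n integral(f_n) = integral(lim_n f_n) = integral(1, 0, 1) = 1.
Step 3: Verify convergence: 92/93 = 0.989247 -> 1


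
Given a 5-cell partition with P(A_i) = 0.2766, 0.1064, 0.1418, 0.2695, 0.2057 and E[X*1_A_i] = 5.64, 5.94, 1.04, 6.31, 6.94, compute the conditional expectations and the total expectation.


For each cell A_i: E[X|A_i] = E[X*1_A_i] / P(A_i)
Step 1: E[X|A_1] = 5.64 / 0.2766 = 20.390456
Step 2: E[X|A_2] = 5.94 / 0.1064 = 55.827068
Step 3: E[X|A_3] = 1.04 / 0.1418 = 7.334274
Step 4: E[X|A_4] = 6.31 / 0.2695 = 23.413729
Step 5: E[X|A_5] = 6.94 / 0.2057 = 33.738454
Verification: E[X] = sum E[X*1_A_i] = 5.64 + 5.94 + 1.04 + 6.31 + 6.94 = 25.87


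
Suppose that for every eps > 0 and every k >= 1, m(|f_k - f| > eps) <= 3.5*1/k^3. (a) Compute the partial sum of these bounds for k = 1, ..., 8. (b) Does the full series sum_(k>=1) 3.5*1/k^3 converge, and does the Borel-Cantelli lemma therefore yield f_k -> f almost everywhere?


Step 1: List the terms 3.5*1/k^3 for k = 1 to 8:
  k=1: 3.5
  k=2: 0.4375
  k=3: 0.12963
  k=4: 0.054688
  k=5: 0.028
  k=6: 0.016204
  k=7: 0.010204
  k=8: 0.006836
Step 2: Partial sum = 3.5 + 0.4375 + 0.12963 + 0.054688 + 0.028 + 0.016204 + 0.010204 + 0.006836
     = 4.183061
Step 3: The full series sum_(k>=1) 3.5*1/k^3 converges (p-series with p = 3 > 1; a constant multiple of a convergent series converges).
Step 4: Fix eps > 0. Since sum_k m(|f_k - f| > eps) < infinity, the Borel-Cantelli lemma gives
        m(limsup_k {|f_k - f| > eps}) = 0, i.e. for a.e. x, |f_k(x) - f(x)| <= eps for all large k.
        Applying this with eps = 1/j for j = 1, 2, ... and intersecting the countably many full-measure sets,
        for a.e. x we get limsup_k |f_k(x) - f(x)| <= 1/j for every j, hence f_k -> f almost everywhere.
Conclusion: series converges; Borel-Cantelli yields f_k -> f a.e.


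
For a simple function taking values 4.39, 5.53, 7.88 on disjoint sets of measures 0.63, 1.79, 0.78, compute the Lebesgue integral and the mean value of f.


Step 1: Integral = sum(value_i * measure_i)
= 4.39*0.63 + 5.53*1.79 + 7.88*0.78
= 2.7657 + 9.8987 + 6.1464
= 18.8108
Step 2: Total measure of domain = 0.63 + 1.79 + 0.78 = 3.2
Step 3: Average value = 18.8108 / 3.2 = 5.878375


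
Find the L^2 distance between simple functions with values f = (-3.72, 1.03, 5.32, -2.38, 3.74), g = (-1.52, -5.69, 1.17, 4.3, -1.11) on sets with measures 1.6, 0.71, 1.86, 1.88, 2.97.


Step 1: Compute differences f_i - g_i:
  -3.72 - -1.52 = -2.2
  1.03 - -5.69 = 6.72
  5.32 - 1.17 = 4.15
  -2.38 - 4.3 = -6.68
  3.74 - -1.11 = 4.85
Step 2: Compute |diff|^2 * measure for each set:
  |-2.2|^2 * 1.6 = 4.84 * 1.6 = 7.744
  |6.72|^2 * 0.71 = 45.1584 * 0.71 = 32.062464
  |4.15|^2 * 1.86 = 17.2225 * 1.86 = 32.03385
  |-6.68|^2 * 1.88 = 44.6224 * 1.88 = 83.890112
  |4.85|^2 * 2.97 = 23.5225 * 2.97 = 69.861825
Step 3: Sum = 225.592251
Step 4: ||f-g||_2 = (225.592251)^(1/2) = 15.019729


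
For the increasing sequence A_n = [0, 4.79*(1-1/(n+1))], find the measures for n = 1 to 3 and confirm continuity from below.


By continuity of measure from below: if A_n increases to A, then m(A_n) -> m(A).
Here A = [0, 4.79], so m(A) = 4.79
Step 1: a_1 = 4.79*(1 - 1/2) = 2.395, m(A_1) = 2.395
Step 2: a_2 = 4.79*(1 - 1/3) = 3.1933, m(A_2) = 3.1933
Step 3: a_3 = 4.79*(1 - 1/4) = 3.5925, m(A_3) = 3.5925
Limit: m(A_n) -> m([0,4.79]) = 4.79


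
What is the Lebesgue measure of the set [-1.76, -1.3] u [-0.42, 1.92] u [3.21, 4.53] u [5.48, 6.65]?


For pairwise disjoint intervals, m(union) = sum of lengths.
= (-1.3 - -1.76) + (1.92 - -0.42) + (4.53 - 3.21) + (6.65 - 5.48)
= 0.46 + 2.34 + 1.32 + 1.17
= 5.29


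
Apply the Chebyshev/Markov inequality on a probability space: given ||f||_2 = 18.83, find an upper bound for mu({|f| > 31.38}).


Chebyshev/Markov inequality: mu(|f| > eps) <= (||f||_p / eps)^p
Step 1: ||f||_2 / eps = 18.83 / 31.38 = 0.600064
Step 2: Raise to power p = 2:
  (0.600064)^2 = 0.360076
Step 3: Therefore mu(|f| > 31.38) <= 0.360076


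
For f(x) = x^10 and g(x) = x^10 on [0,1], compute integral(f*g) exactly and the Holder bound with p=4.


Step 1: Exact integral of f*g = integral(x^20, 0, 1) = 1/21
     = 0.047619
Step 2: Holder bound with p=4, q=1.333333:
  ||f||_p = (integral x^40 dx)^(1/4) = (1/41)^(1/4) = 0.395188
  ||g||_q = (integral x^13.333333 dx)^(1/1.333333) = (1/14.333333)^(1/1.333333) = 0.13575
Step 3: Holder bound = ||f||_p * ||g||_q = 0.395188 * 0.13575 = 0.053647
Verification: 0.047619 <= 0.053647 (Holder holds)


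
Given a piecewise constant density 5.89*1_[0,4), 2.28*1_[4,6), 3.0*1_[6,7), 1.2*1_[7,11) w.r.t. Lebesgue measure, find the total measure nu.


Integrate each piece of the Radon-Nikodym derivative:
Step 1: integral_0^4 5.89 dx = 5.89*(4-0) = 5.89*4 = 23.56
Step 2: integral_4^6 2.28 dx = 2.28*(6-4) = 2.28*2 = 4.56
Step 3: integral_6^7 3.0 dx = 3.0*(7-6) = 3.0*1 = 3
Step 4: integral_7^11 1.2 dx = 1.2*(11-7) = 1.2*4 = 4.8
Total: 23.56 + 4.56 + 3 + 4.8 = 35.92


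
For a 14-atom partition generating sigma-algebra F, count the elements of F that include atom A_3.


Each element of F is a union of some subset S of the 14 atoms.
The element contains A_3 iff A_3 is in S.
So we count subsets S of {A_1,...,A_14} with A_3 in S: choose freely among the other 13 atoms.
Count = 2^(14-1) = 2^13 = 8192.


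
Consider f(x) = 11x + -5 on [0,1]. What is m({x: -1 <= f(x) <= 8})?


f^(-1)([-1, 8]) = {x : -1 <= 11x + -5 <= 8}
Solving: (-1 - -5)/11 <= x <= (8 - -5)/11
= [0.363636, 1.181818]
Intersecting with [0,1]: [0.363636, 1]
Measure = 1 - 0.363636 = 0.636364


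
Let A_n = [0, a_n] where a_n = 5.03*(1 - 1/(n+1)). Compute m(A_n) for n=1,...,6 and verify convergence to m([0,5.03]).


By continuity of measure from below: if A_n increases to A, then m(A_n) -> m(A).
Here A = [0, 5.03], so m(A) = 5.03
Step 1: a_1 = 5.03*(1 - 1/2) = 2.515, m(A_1) = 2.515
Step 2: a_2 = 5.03*(1 - 1/3) = 3.3533, m(A_2) = 3.3533
Step 3: a_3 = 5.03*(1 - 1/4) = 3.7725, m(A_3) = 3.7725
Step 4: a_4 = 5.03*(1 - 1/5) = 4.024, m(A_4) = 4.024
Step 5: a_5 = 5.03*(1 - 1/6) = 4.1917, m(A_5) = 4.1917
Step 6: a_6 = 5.03*(1 - 1/7) = 4.3114, m(A_6) = 4.3114
Limit: m(A_n) -> m([0,5.03]) = 5.03


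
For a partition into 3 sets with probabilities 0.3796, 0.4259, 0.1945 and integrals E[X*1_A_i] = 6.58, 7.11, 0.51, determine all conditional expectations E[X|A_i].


For each cell A_i: E[X|A_i] = E[X*1_A_i] / P(A_i)
Step 1: E[X|A_1] = 6.58 / 0.3796 = 17.334036
Step 2: E[X|A_2] = 7.11 / 0.4259 = 16.69406
Step 3: E[X|A_3] = 0.51 / 0.1945 = 2.622108
Verification: E[X] = sum E[X*1_A_i] = 6.58 + 7.11 + 0.51 = 14.2


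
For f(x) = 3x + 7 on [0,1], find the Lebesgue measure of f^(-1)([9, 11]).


f^(-1)([9, 11]) = {x : 9 <= 3x + 7 <= 11}
Solving: (9 - 7)/3 <= x <= (11 - 7)/3
= [0.666667, 1.333333]
Intersecting with [0,1]: [0.666667, 1]
Measure = 1 - 0.666667 = 0.333333


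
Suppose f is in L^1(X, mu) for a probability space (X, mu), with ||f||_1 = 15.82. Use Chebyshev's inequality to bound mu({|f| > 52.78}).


Chebyshev/Markov inequality: mu(|f| > eps) <= (||f||_p / eps)^p
Step 1: ||f||_1 / eps = 15.82 / 52.78 = 0.299735
Step 2: Raise to power p = 1:
  (0.299735)^1 = 0.299735
Step 3: Therefore mu(|f| > 52.78) <= 0.299735


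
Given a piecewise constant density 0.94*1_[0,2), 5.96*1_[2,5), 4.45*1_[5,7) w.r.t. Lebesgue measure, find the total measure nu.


Integrate each piece of the Radon-Nikodym derivative:
Step 1: integral_0^2 0.94 dx = 0.94*(2-0) = 0.94*2 = 1.88
Step 2: integral_2^5 5.96 dx = 5.96*(5-2) = 5.96*3 = 17.88
Step 3: integral_5^7 4.45 dx = 4.45*(7-5) = 4.45*2 = 8.9
Total: 1.88 + 17.88 + 8.9 = 28.66


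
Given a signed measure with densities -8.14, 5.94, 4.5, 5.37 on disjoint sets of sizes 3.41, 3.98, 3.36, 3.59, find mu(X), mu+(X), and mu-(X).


Step 1: Compute signed measure on each set:
  Set 1: -8.14 * 3.41 = -27.7574
  Set 2: 5.94 * 3.98 = 23.6412
  Set 3: 4.5 * 3.36 = 15.12
  Set 4: 5.37 * 3.59 = 19.2783
Step 2: Total signed measure = (-27.7574) + (23.6412) + (15.12) + (19.2783)
     = 30.2821
Step 3: Positive part mu+(X) = sum of positive contributions = 58.0395
Step 4: Negative part mu-(X) = |sum of negative contributions| = 27.7574


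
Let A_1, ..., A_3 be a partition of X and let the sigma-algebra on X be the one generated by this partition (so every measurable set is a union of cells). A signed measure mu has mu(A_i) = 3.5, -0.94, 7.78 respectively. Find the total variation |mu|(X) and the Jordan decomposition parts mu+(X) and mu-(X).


Step 1: Every measurable set is a union of atoms (the cells / points), so a Hahn decomposition is
  obtained by grouping atoms by sign: P = union of atoms with mu > 0, N = union of the remaining atoms.
  Atoms in P (indices): 1, 3;  atoms in N (indices): 2
  Positive values: 3.5, 7.78
  Negative values: -0.94
Step 2: mu+(X) = mu(P) = sum of positive atom values = 11.28
Step 3: mu-(X) = -mu(N) = sum of |negative atom values| = 0.94
Step 4: |mu|(X) = mu+(X) + mu-(X) = 11.28 + 0.94 = 12.22


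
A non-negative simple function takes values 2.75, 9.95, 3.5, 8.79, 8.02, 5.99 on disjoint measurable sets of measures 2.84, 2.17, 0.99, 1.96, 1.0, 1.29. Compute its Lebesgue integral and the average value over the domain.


Step 1: Integral = sum(value_i * measure_i)
= 2.75*2.84 + 9.95*2.17 + 3.5*0.99 + 8.79*1.96 + 8.02*1.0 + 5.99*1.29
= 7.81 + 21.5915 + 3.465 + 17.2284 + 8.02 + 7.7271
= 65.842
Step 2: Total measure of domain = 2.84 + 2.17 + 0.99 + 1.96 + 1.0 + 1.29 = 10.25
Step 3: Average value = 65.842 / 10.25 = 6.42361


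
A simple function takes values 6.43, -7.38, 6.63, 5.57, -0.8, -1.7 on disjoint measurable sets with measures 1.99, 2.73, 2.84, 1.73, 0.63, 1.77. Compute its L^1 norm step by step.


Step 1: Compute |f_i|^1 for each value:
  |6.43|^1 = 6.43
  |-7.38|^1 = 7.38
  |6.63|^1 = 6.63
  |5.57|^1 = 5.57
  |-0.8|^1 = 0.8
  |-1.7|^1 = 1.7
Step 2: Multiply by measures and sum:
  6.43 * 1.99 = 12.7957
  7.38 * 2.73 = 20.1474
  6.63 * 2.84 = 18.8292
  5.57 * 1.73 = 9.6361
  0.8 * 0.63 = 0.504
  1.7 * 1.77 = 3.009
Sum = 12.7957 + 20.1474 + 18.8292 + 9.6361 + 0.504 + 3.009 = 64.9214
Step 3: Take the p-th root:
||f||_1 = (64.9214)^(1/1) = 64.9214


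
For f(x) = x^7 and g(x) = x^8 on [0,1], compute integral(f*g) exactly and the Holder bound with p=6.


Step 1: Exact integral of f*g = integral(x^15, 0, 1) = 1/16
     = 0.0625
Step 2: Holder bound with p=6, q=1.2:
  ||f||_p = (integral x^42 dx)^(1/6) = (1/43)^(1/6) = 0.534263
  ||g||_q = (integral x^9.6 dx)^(1/1.2) = (1/10.6)^(1/1.2) = 0.139823
Step 3: Holder bound = ||f||_p * ||g||_q = 0.534263 * 0.139823 = 0.074702
Verification: 0.0625 <= 0.074702 (Holder holds)


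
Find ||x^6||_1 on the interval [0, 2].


Step 1: ||f||_1 = (integral_0^2 |x^6|^1 dx)^(1/1)
     = (integral_0^2 x^6 dx)^(1/1)
Step 2: integral_0^2 x^6 dx = [x^7/(7)] from 0 to 2 = 2^7/7
     = 128/7 = 18.285714
Step 3: ||f||_1 = (18.285714)^(1/1) = 18.285714


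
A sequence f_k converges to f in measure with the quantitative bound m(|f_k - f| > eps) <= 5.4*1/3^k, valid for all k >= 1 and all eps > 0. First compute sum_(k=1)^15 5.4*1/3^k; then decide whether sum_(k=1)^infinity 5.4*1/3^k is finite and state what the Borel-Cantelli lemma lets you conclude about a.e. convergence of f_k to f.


Step 1: List the terms 5.4*1/3^k for k = 1 to 15:
  k=1: 1.8
  k=2: 0.6
  k=3: 0.2
  k=4: 0.066667
  k=5: 0.022222
  k=6: 0.007407
  k=7: 0.002469
  k=8: 8.230453e-04
  k=9: 2.743484e-04
  k=10: 9.144947e-05
  k=11: 3.048316e-05
  k=12: 1.016105e-05
  k=13: 3.387018e-06
  k=14: 1.129006e-06
  k=15: 3.763353e-07
Step 2: Partial sum = 1.8 + 0.6 + 0.2 + 0.066667 + 0.022222 + 0.007407 + 0.002469 + 8.230453e-04 + 2.743484e-04 + 9.144947e-05 + 3.048316e-05 + 1.016105e-05 + 3.387018e-06 + 1.129006e-06 + 3.763353e-07
     = 2.7
Step 3: The full series sum_(k>=1) 5.4*1/3^k converges (geometric series with ratio 1/3 < 1; a constant multiple of a convergent series converges).
Step 4: Fix eps > 0. Since sum_k m(|f_k - f| > eps) < infinity, the Borel-Cantelli lemma gives
        m(limsup_k {|f_k - f| > eps}) = 0, i.e. for a.e. x, |f_k(x) - f(x)| <= eps for all large k.
        Applying this with eps = 1/j for j = 1, 2, ... and intersecting the countably many full-measure sets,
        for a.e. x we get limsup_k |f_k(x) - f(x)| <= 1/j for every j, hence f_k -> f almost everywhere.
Conclusion: series converges; Borel-Cantelli yields f_k -> f a.e.


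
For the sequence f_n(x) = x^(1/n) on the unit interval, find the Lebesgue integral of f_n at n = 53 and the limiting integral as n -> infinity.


At n = 53: f_53(x) = x^(1/53).
Step 1: integral(x^(1/53), 0, 1) = [x^(1/53+1) / (1/53+1)] from 0 to 1
     = 1 / (1/53 + 1) = 1 / ((53+1)/53) = 53/(53+1)
     = 53/54 = 0.981481
Step 2: As n -> infinity, f_n(x) = x^(1/n) -> 1 for x in (0,1], and f_n is increasing in n.
By MCT, lim_n integral(f_n) = integral(lim_n f_n) = integral(1, 0, 1) = 1.
Step 3: Verify convergence: 53/54 = 0.981481 -> 1


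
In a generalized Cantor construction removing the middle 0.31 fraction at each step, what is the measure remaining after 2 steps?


Step 1: At each step, fraction remaining = 1 - 0.31 = 0.69
Step 2: After 2 steps, measure = (0.69)^2
Step 3: Computing the power step by step:
  After step 1: 0.69
  After step 2: 0.4761
Result = 0.4761


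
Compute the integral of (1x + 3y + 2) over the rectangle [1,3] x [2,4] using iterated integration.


By Fubini, integrate in x first, then y.
Step 1: Fix y, integrate over x in [1,3]:
  integral(1x + 3y + 2, x=1..3)
  = 1*(3^2 - 1^2)/2 + (3y + 2)*(3 - 1)
  = 4 + (3y + 2)*2
  = 4 + 6y + 4
  = 8 + 6y
Step 2: Integrate over y in [2,4]:
  integral(8 + 6y, y=2..4)
  = 8*2 + 6*(4^2 - 2^2)/2
  = 16 + 36
  = 52


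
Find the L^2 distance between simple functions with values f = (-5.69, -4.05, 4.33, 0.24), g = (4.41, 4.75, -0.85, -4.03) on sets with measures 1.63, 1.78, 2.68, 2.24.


Step 1: Compute differences f_i - g_i:
  -5.69 - 4.41 = -10.1
  -4.05 - 4.75 = -8.8
  4.33 - -0.85 = 5.18
  0.24 - -4.03 = 4.27
Step 2: Compute |diff|^2 * measure for each set:
  |-10.1|^2 * 1.63 = 102.01 * 1.63 = 166.2763
  |-8.8|^2 * 1.78 = 77.44 * 1.78 = 137.8432
  |5.18|^2 * 2.68 = 26.8324 * 2.68 = 71.910832
  |4.27|^2 * 2.24 = 18.2329 * 2.24 = 40.841696
Step 3: Sum = 416.872028
Step 4: ||f-g||_2 = (416.872028)^(1/2) = 20.417444


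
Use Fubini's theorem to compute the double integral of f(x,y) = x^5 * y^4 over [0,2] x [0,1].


By Fubini's theorem, the double integral factors as a product of single integrals:
Step 1: integral_0^2 x^5 dx = [x^6/6] from 0 to 2
     = 2^6/6 = 10.666667
Step 2: integral_0^1 y^4 dy = [y^5/5] from 0 to 1
     = 1^5/5 = 0.2
Step 3: Double integral = 10.666667 * 0.2 = 2.133333


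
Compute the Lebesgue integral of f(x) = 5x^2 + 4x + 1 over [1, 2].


The Lebesgue integral of a Riemann-integrable function agrees with the Riemann integral.
Antiderivative F(x) = (5/3)x^3 + (4/2)x^2 + 1x
F(2) = (5/3)*2^3 + (4/2)*2^2 + 1*2
     = (5/3)*8 + (4/2)*4 + 1*2
     = 13.333333 + 8 + 2
     = 23.333333
F(1) = 4.666667
Integral = F(2) - F(1) = 23.333333 - 4.666667 = 18.666667


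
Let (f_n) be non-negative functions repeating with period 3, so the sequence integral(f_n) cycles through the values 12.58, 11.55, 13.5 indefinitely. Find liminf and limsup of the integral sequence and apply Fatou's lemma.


The sequence (integral(f_n)) is periodic with period 3, repeating the values 12.58, 11.55, 13.5 indefinitely.
Step 1: For a periodic sequence, every tail (a_m, a_(m+1), ...) contains all 3 period values infinitely often.
Step 2: Hence inf of every tail = min of the period values = min(12.58, 11.55, 13.5) = 11.55.
        liminf_n integral(f_n) = sup over m of (inf of tail from m) = 11.55.
Step 3: Similarly sup of every tail = max of the period values = 13.5.
        limsup_n integral(f_n) = 13.5.
Step 4: Fatou's lemma: integral(liminf_n f_n) <= liminf_n integral(f_n) = 11.55.
        So the integral of the pointwise liminf is at most 11.55.


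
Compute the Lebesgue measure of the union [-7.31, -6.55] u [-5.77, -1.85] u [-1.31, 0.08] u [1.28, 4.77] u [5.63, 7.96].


For pairwise disjoint intervals, m(union) = sum of lengths.
= (-6.55 - -7.31) + (-1.85 - -5.77) + (0.08 - -1.31) + (4.77 - 1.28) + (7.96 - 5.63)
= 0.76 + 3.92 + 1.39 + 3.49 + 2.33
= 11.89


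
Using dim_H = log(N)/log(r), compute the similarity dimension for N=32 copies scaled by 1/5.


For a self-similar set with N copies scaled by 1/r:
dim_H = log(N)/log(r) = log(32)/log(5)
= 3.465736/1.609438
= 2.153383


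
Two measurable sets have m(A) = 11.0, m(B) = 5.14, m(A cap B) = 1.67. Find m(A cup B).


By inclusion-exclusion: m(A u B) = m(A) + m(B) - m(A n B)
= 11.0 + 5.14 - 1.67
= 14.47


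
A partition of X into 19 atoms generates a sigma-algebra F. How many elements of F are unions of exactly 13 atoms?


Each element of F is a union of some subset of the 19 atoms.
Elements that are unions of exactly 13 atoms correspond to 13-element subsets of the 19 atoms.
Count = C(19, 13) = 19! / (13! * 6!) = 27132.


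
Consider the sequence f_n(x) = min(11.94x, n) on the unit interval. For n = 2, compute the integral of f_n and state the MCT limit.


f(x) = 11.94x on [0,1]; f_n(x) = min(11.94x, n). At n = 2:
Step 1: f(x) reaches 2 at x = 2/11.94 = 0.167504
Step 2: integral(f_2) = integral(11.94x, 0, 0.167504) + integral(2, 0.167504, 1)
       = 11.94*0.167504^2/2 + 2*(1 - 0.167504)
       = 0.167504 + 1.664992
       = 1.832496
Step 3: As n -> infinity, f_n increases to f, so by MCT integral(f_n) -> integral(f) = 11.94/2 = 5.97.
Convergence: integral(f_2) = 1.832496 -> 5.97 as n -> infinity


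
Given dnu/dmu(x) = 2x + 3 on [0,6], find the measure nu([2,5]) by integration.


nu(A) = integral_A (dnu/dmu) dmu = integral_2^5 (2x + 3) dx
Step 1: Antiderivative F(x) = (2/2)x^2 + 3x
Step 2: F(5) = (2/2)*5^2 + 3*5 = 25 + 15 = 40
Step 3: F(2) = (2/2)*2^2 + 3*2 = 4 + 6 = 10
Step 4: nu([2,5]) = F(5) - F(2) = 40 - 10 = 30


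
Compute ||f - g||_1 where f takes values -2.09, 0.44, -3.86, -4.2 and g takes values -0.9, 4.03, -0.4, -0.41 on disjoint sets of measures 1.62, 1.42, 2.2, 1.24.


Step 1: Compute differences f_i - g_i:
  -2.09 - -0.9 = -1.19
  0.44 - 4.03 = -3.59
  -3.86 - -0.4 = -3.46
  -4.2 - -0.41 = -3.79
Step 2: Compute |diff|^1 * measure for each set:
  |-1.19|^1 * 1.62 = 1.19 * 1.62 = 1.9278
  |-3.59|^1 * 1.42 = 3.59 * 1.42 = 5.0978
  |-3.46|^1 * 2.2 = 3.46 * 2.2 = 7.612
  |-3.79|^1 * 1.24 = 3.79 * 1.24 = 4.6996
Step 3: Sum = 19.3372
Step 4: ||f-g||_1 = (19.3372)^(1/1) = 19.3372


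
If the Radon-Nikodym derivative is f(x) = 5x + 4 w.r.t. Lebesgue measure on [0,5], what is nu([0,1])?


nu(A) = integral_A (dnu/dmu) dmu = integral_0^1 (5x + 4) dx
Step 1: Antiderivative F(x) = (5/2)x^2 + 4x
Step 2: F(1) = (5/2)*1^2 + 4*1 = 2.5 + 4 = 6.5
Step 3: F(0) = (5/2)*0^2 + 4*0 = 0.0 + 0 = 0.0
Step 4: nu([0,1]) = F(1) - F(0) = 6.5 - 0.0 = 6.5


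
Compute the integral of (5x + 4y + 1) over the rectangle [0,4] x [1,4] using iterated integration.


By Fubini, integrate in x first, then y.
Step 1: Fix y, integrate over x in [0,4]:
  integral(5x + 4y + 1, x=0..4)
  = 5*(4^2 - 0^2)/2 + (4y + 1)*(4 - 0)
  = 40 + (4y + 1)*4
  = 40 + 16y + 4
  = 44 + 16y
Step 2: Integrate over y in [1,4]:
  integral(44 + 16y, y=1..4)
  = 44*3 + 16*(4^2 - 1^2)/2
  = 132 + 120
  = 252


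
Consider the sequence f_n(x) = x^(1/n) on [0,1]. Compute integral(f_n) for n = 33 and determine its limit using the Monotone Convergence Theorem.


At n = 33: f_33(x) = x^(1/33).
Step 1: integral(x^(1/33), 0, 1) = [x^(1/33+1) / (1/33+1)] from 0 to 1
     = 1 / (1/33 + 1) = 1 / ((33+1)/33) = 33/(33+1)
     = 33/34 = 0.970588
Step 2: As n -> infinity, f_n(x) = x^(1/n) -> 1 for x in (0,1], and f_n is increasing in n.
By MCT, lim_n integral(f_n) = integral(lim_n f_n) = integral(1, 0, 1) = 1.
Step 3: Verify convergence: 33/34 = 0.970588 -> 1


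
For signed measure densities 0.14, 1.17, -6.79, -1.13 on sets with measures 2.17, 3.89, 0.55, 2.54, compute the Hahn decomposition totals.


Step 1: Compute signed measure on each set:
  Set 1: 0.14 * 2.17 = 0.3038
  Set 2: 1.17 * 3.89 = 4.5513
  Set 3: -6.79 * 0.55 = -3.7345
  Set 4: -1.13 * 2.54 = -2.8702
Step 2: Total signed measure = (0.3038) + (4.5513) + (-3.7345) + (-2.8702)
     = -1.7496
Step 3: Positive part mu+(X) = sum of positive contributions = 4.8551
Step 4: Negative part mu-(X) = |sum of negative contributions| = 6.6047


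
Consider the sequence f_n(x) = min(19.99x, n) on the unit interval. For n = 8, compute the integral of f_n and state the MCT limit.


f(x) = 19.99x on [0,1]; f_n(x) = min(19.99x, n). At n = 8:
Step 1: f(x) reaches 8 at x = 8/19.99 = 0.4002
Step 2: integral(f_8) = integral(19.99x, 0, 0.4002) + integral(8, 0.4002, 1)
       = 19.99*0.4002^2/2 + 8*(1 - 0.4002)
       = 1.6008 + 4.798399
       = 6.3992
Step 3: As n -> infinity, f_n increases to f, so by MCT integral(f_n) -> integral(f) = 19.99/2 = 9.995.
Convergence: integral(f_8) = 6.3992 -> 9.995 as n -> infinity


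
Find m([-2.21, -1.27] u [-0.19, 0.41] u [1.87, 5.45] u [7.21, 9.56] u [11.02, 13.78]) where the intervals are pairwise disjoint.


For pairwise disjoint intervals, m(union) = sum of lengths.
= (-1.27 - -2.21) + (0.41 - -0.19) + (5.45 - 1.87) + (9.56 - 7.21) + (13.78 - 11.02)
= 0.94 + 0.6 + 3.58 + 2.35 + 2.76
= 10.23


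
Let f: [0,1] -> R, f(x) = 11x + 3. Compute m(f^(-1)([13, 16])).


f^(-1)([13, 16]) = {x : 13 <= 11x + 3 <= 16}
Solving: (13 - 3)/11 <= x <= (16 - 3)/11
= [0.909091, 1.181818]
Intersecting with [0,1]: [0.909091, 1]
Measure = 1 - 0.909091 = 0.090909


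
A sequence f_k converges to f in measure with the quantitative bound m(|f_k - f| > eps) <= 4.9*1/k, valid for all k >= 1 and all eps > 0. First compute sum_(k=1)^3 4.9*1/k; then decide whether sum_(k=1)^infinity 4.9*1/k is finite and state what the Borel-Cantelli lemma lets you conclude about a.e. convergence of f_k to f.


Step 1: List the terms 4.9*1/k for k = 1 to 3:
  k=1: 4.9
  k=2: 2.45
  k=3: 1.633333
Step 2: Partial sum = 4.9 + 2.45 + 1.633333
     = 8.983333
Step 3: The full series sum_(k>=1) 4.9*1/k diverges (harmonic series, p = 1; a nonzero constant multiple of a divergent series diverges).
Step 4: The (first) Borel-Cantelli lemma requires a summable sequence of measures, so it does not apply here;
        from this bound alone no conclusion about a.e. convergence can be drawn (convergence in measure still
        gives an a.e.-convergent subsequence, but not a.e. convergence of the whole sequence).
Conclusion: series diverges; Borel-Cantelli is inconclusive about a.e. convergence of f_k.


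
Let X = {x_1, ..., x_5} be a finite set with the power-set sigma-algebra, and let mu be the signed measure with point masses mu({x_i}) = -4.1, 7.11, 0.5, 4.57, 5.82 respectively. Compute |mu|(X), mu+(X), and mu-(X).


Step 1: Every measurable set is a union of atoms (the cells / points), so a Hahn decomposition is
  obtained by grouping atoms by sign: P = union of atoms with mu > 0, N = union of the remaining atoms.
  Atoms in P (indices): 2, 3, 4, 5;  atoms in N (indices): 1
  Positive values: 7.11, 0.5, 4.57, 5.82
  Negative values: -4.1
Step 2: mu+(X) = mu(P) = sum of positive atom values = 18
Step 3: mu-(X) = -mu(N) = sum of |negative atom values| = 4.1
Step 4: |mu|(X) = mu+(X) + mu-(X) = 18 + 4.1 = 22.1


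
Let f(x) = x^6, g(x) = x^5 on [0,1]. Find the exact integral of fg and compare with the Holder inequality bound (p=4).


Step 1: Exact integral of f*g = integral(x^11, 0, 1) = 1/12
     = 0.083333
Step 2: Holder bound with p=4, q=1.333333:
  ||f||_p = (integral x^24 dx)^(1/4) = (1/25)^(1/4) = 0.447214
  ||g||_q = (integral x^6.666667 dx)^(1/1.333333) = (1/7.666667)^(1/1.333333) = 0.217043
Step 3: Holder bound = ||f||_p * ||g||_q = 0.447214 * 0.217043 = 0.097064
Verification: 0.083333 <= 0.097064 (Holder holds)


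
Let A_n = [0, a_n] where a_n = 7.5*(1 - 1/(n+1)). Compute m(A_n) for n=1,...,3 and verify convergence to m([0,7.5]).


By continuity of measure from below: if A_n increases to A, then m(A_n) -> m(A).
Here A = [0, 7.5], so m(A) = 7.5
Step 1: a_1 = 7.5*(1 - 1/2) = 3.75, m(A_1) = 3.75
Step 2: a_2 = 7.5*(1 - 1/3) = 5, m(A_2) = 5
Step 3: a_3 = 7.5*(1 - 1/4) = 5.625, m(A_3) = 5.625
Limit: m(A_n) -> m([0,7.5]) = 7.5


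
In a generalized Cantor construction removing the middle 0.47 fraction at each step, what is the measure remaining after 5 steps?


Step 1: At each step, fraction remaining = 1 - 0.47 = 0.53
Step 2: After 5 steps, measure = (0.53)^5
Step 3: Computing the power step by step:
  After step 1: 0.53
  After step 2: 0.2809
  After step 3: 0.148877
  After step 4: 0.078905
  After step 5: 0.04182
Result = 0.04182


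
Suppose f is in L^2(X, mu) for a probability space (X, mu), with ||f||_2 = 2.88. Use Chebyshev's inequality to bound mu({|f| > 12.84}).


Chebyshev/Markov inequality: mu(|f| > eps) <= (||f||_p / eps)^p
Step 1: ||f||_2 / eps = 2.88 / 12.84 = 0.224299
Step 2: Raise to power p = 2:
  (0.224299)^2 = 0.05031
Step 3: Therefore mu(|f| > 12.84) <= 0.05031


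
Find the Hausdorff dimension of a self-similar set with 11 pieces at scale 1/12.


For a self-similar set with N copies scaled by 1/r:
dim_H = log(N)/log(r) = log(11)/log(12)
= 2.397895/2.484907
= 0.964984


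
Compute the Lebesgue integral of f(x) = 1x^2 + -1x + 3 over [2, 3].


The Lebesgue integral of a Riemann-integrable function agrees with the Riemann integral.
Antiderivative F(x) = (1/3)x^3 + (-1/2)x^2 + 3x
F(3) = (1/3)*3^3 + (-1/2)*3^2 + 3*3
     = (1/3)*27 + (-1/2)*9 + 3*3
     = 9 + -4.5 + 9
     = 13.5
F(2) = 6.666667
Integral = F(3) - F(2) = 13.5 - 6.666667 = 6.833333


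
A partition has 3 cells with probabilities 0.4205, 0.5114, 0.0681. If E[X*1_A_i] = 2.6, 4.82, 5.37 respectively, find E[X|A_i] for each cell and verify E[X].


For each cell A_i: E[X|A_i] = E[X*1_A_i] / P(A_i)
Step 1: E[X|A_1] = 2.6 / 0.4205 = 6.183115
Step 2: E[X|A_2] = 4.82 / 0.5114 = 9.425108
Step 3: E[X|A_3] = 5.37 / 0.0681 = 78.854626
Verification: E[X] = sum E[X*1_A_i] = 2.6 + 4.82 + 5.37 = 12.79


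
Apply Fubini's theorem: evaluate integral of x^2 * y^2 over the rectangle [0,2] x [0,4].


By Fubini's theorem, the double integral factors as a product of single integrals:
Step 1: integral_0^2 x^2 dx = [x^3/3] from 0 to 2
     = 2^3/3 = 2.666667
Step 2: integral_0^4 y^2 dy = [y^3/3] from 0 to 4
     = 4^3/3 = 21.333333
Step 3: Double integral = 2.666667 * 21.333333 = 56.888889


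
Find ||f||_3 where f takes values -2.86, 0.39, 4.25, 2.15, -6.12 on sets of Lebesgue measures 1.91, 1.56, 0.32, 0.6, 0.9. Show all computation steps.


Step 1: Compute |f_i|^3 for each value:
  |-2.86|^3 = 23.393656
  |0.39|^3 = 0.059319
  |4.25|^3 = 76.765625
  |2.15|^3 = 9.938375
  |-6.12|^3 = 229.220928
Step 2: Multiply by measures and sum:
  23.393656 * 1.91 = 44.681883
  0.059319 * 1.56 = 0.092538
  76.765625 * 0.32 = 24.565
  9.938375 * 0.6 = 5.963025
  229.220928 * 0.9 = 206.298835
Sum = 44.681883 + 0.092538 + 24.565 + 5.963025 + 206.298835 = 281.601281
Step 3: Take the p-th root:
||f||_3 = (281.601281)^(1/3) = 6.55458


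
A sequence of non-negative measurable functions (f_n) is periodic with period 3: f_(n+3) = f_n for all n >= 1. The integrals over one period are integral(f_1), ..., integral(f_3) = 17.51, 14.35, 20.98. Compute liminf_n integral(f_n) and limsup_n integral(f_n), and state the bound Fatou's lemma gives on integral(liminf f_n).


The sequence (integral(f_n)) is periodic with period 3, repeating the values 17.51, 14.35, 20.98 indefinitely.
Step 1: For a periodic sequence, every tail (a_m, a_(m+1), ...) contains all 3 period values infinitely often.
Step 2: Hence inf of every tail = min of the period values = min(17.51, 14.35, 20.98) = 14.35.
        liminf_n integral(f_n) = sup over m of (inf of tail from m) = 14.35.
Step 3: Similarly sup of every tail = max of the period values = 20.98.
        limsup_n integral(f_n) = 20.98.
Step 4: Fatou's lemma: integral(liminf_n f_n) <= liminf_n integral(f_n) = 14.35.
        So the integral of the pointwise liminf is at most 14.35.


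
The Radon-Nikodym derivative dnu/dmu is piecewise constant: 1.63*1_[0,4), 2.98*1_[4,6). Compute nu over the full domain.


Integrate each piece of the Radon-Nikodym derivative:
Step 1: integral_0^4 1.63 dx = 1.63*(4-0) = 1.63*4 = 6.52
Step 2: integral_4^6 2.98 dx = 2.98*(6-4) = 2.98*2 = 5.96
Total: 6.52 + 5.96 = 12.48


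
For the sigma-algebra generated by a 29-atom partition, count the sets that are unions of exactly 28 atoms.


Each element of F is a union of some subset of the 29 atoms.
Elements that are unions of exactly 28 atoms correspond to 28-element subsets of the 29 atoms.
Count = C(29, 28) = 29! / (28! * 1!) = 29.


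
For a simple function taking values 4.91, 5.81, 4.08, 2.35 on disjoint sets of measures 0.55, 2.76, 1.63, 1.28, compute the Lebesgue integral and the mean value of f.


Step 1: Integral = sum(value_i * measure_i)
= 4.91*0.55 + 5.81*2.76 + 4.08*1.63 + 2.35*1.28
= 2.7005 + 16.0356 + 6.6504 + 3.008
= 28.3945
Step 2: Total measure of domain = 0.55 + 2.76 + 1.63 + 1.28 = 6.22
Step 3: Average value = 28.3945 / 6.22 = 4.565032


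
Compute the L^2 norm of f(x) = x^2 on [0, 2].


Step 1: ||f||_2 = (integral_0^2 |x^2|^2 dx)^(1/2)
     = (integral_0^2 x^4 dx)^(1/2)
Step 2: integral_0^2 x^4 dx = [x^5/(5)] from 0 to 2 = 2^5/5
     = 32/5 = 6.4
Step 3: ||f||_2 = (6.4)^(1/2) = 2.529822
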